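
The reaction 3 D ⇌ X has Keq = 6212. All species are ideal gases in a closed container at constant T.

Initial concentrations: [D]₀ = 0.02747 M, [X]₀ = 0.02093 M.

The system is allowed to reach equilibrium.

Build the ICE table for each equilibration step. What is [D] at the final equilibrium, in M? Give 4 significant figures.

[D]_eq = 0.01586 M

Q₀ = 1010 vs Keq = 6212 ⇒ Q<K, forward
Step 1:
                  D         X
  init      0.02747   0.02093
  Δ        -0.01161  0.003869
  eq        0.01586    0.0248
  solve Keq expr → x = 0.003869; check Q = 6212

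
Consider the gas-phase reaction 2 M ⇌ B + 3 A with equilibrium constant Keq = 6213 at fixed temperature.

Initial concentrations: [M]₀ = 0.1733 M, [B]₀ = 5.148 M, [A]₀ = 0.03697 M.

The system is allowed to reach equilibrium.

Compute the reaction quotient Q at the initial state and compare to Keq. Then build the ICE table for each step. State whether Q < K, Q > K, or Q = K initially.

Q₀ = 0.008661 vs Keq = 6213 ⇒ Q<K, forward
Step 1:
                  M         B         A
  Initial    0.1733     5.148   0.03697
  Change    -0.1688   0.08438    0.2531
  Equil    0.004535     5.232    0.2901
  solve Keq expr → x = 0.08438; check Q = 6213

Q₀ = 0.008661; Q < K (proceeds forward)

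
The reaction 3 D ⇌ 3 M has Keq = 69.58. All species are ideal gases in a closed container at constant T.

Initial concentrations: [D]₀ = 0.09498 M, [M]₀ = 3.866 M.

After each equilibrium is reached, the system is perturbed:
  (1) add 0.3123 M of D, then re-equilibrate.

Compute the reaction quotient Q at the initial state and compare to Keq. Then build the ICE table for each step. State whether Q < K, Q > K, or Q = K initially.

Q₀ = 6.7436e+04; Q > K (proceeds reverse)

Q₀ = 6.7436e+04 vs Keq = 69.58 ⇒ Q>K, reverse
Step 1:
                  D         M
  init      0.09498     3.866
  Δ          0.6797   -0.6797
  eq         0.7747     3.186
  solve Keq expr → x = -0.2266; check Q = 69.58
Then add 0.3123 M of D.
Step 2:
                  D         M
  init        1.087     3.186
  Δ         -0.2512    0.2512
  eq         0.8358     3.438
  solve Keq expr → x = 0.08374; check Q = 69.58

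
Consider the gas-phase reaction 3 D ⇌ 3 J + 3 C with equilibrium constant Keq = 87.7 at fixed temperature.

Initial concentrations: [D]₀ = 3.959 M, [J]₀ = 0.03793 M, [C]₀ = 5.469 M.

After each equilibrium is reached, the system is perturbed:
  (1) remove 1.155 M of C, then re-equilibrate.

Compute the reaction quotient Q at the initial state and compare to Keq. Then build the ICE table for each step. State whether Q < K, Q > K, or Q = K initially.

Q₀ = 1.4385e-04; Q < K (proceeds forward)

Q₀ = 1.4385e-04 vs Keq = 87.7 ⇒ Q<K, forward
Step 1:
                    D           J           C
  init          3.959     0.03793       5.469
  Δ            -1.516       1.516       1.516
  eq            2.443       1.554       6.985
  solve Keq expr → x = 0.5053; check Q = 87.7
Then remove 1.155 M of C.
Step 2:
                    D           J           C
  init          2.443       1.554        5.83
  Δ           -0.1499      0.1499      0.1499
  eq            2.293       1.704        5.98
  solve Keq expr → x = 0.04995; check Q = 87.7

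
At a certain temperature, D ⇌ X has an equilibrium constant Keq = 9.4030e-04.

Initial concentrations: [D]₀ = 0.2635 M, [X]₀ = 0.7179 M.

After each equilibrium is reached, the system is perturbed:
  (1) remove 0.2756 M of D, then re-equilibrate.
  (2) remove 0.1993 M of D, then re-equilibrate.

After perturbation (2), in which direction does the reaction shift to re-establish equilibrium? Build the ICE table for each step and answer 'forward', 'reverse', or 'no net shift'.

Direction: reverse

Q₀ = 2.724 vs Keq = 9.4030e-04 ⇒ Q>K, reverse
Step 1:
                    D           X
  init         0.2635      0.7179
  Δ             0.717      -0.717
  eq           0.9805  9.2194e-04
  solve Keq expr → x = -0.717; check Q = 9.4030e-04
Then remove 0.2756 M of D.
Step 2:
                    D           X
  init         0.7049  9.2194e-04
  Δ        2.5890e-04 -2.5890e-04
  eq           0.7051  6.6304e-04
  solve Keq expr → x = -2.5890e-04; check Q = 9.4030e-04
Then remove 0.1993 M of D.
Step 3:
                    D           X
  init         0.5058  6.6304e-04
  Δ        1.8723e-04 -1.8723e-04
  eq            0.506  4.7581e-04
  solve Keq expr → x = -1.8723e-04; check Q = 9.4030e-04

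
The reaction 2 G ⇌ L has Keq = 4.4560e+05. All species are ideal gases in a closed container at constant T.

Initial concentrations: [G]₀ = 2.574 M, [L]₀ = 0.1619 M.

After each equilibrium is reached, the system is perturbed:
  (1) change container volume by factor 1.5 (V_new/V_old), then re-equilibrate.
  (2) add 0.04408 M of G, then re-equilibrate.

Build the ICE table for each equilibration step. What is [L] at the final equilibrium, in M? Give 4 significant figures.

[L]_eq = 0.9872 M

Q₀ = 0.02444 vs Keq = 4.4560e+05 ⇒ Q<K, forward
Step 1:
                   G          L
  I            2.574     0.1619
  C           -2.572      1.286
  E         0.001803      1.448
  solve Keq expr → x = 1.286; check Q = 4.4560e+05
Then change container volume by factor 1.5 (V_new/V_old).
Step 2:
                   G          L
  I         0.001202     0.9653
  C       2.6999e-04 -1.3499e-04
  E         0.001472     0.9652
  solve Keq expr → x = -1.3499e-04; check Q = 4.4560e+05
Then add 0.04408 M of G.
Step 3:
                   G          L
  I          0.04555     0.9652
  C         -0.04406    0.02203
  E         0.001488     0.9872
  solve Keq expr → x = 0.02203; check Q = 4.4560e+05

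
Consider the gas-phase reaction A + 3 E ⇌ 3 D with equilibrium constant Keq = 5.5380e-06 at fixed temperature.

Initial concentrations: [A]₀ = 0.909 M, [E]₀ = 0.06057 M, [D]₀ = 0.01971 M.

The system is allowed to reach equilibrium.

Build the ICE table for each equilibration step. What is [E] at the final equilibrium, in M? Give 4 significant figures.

[E]_eq = 0.07892 M

Q₀ = 0.03791 vs Keq = 5.5380e-06 ⇒ Q>K, reverse
Step 1:
                    A           E           D
  Initial       0.909     0.06057     0.01971
  Change     0.006118     0.01835    -0.01835
  Equil        0.9151     0.07892    0.001356
  solve Keq expr → x = -0.006118; check Q = 5.5380e-06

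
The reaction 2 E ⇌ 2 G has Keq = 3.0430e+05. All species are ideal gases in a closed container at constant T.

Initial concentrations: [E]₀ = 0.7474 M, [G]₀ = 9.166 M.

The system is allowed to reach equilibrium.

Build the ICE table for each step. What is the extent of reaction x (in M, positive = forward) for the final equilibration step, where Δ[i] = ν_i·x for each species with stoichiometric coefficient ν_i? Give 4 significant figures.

x = 0.3647 M

Q₀ = 150.4 vs Keq = 3.0430e+05 ⇒ Q<K, forward
Step 1:
                   E          G
  Initial     0.7474      9.166
  Change     -0.7295     0.7295
  Equil      0.01794      9.895
  solve Keq expr → x = 0.3647; check Q = 3.0430e+05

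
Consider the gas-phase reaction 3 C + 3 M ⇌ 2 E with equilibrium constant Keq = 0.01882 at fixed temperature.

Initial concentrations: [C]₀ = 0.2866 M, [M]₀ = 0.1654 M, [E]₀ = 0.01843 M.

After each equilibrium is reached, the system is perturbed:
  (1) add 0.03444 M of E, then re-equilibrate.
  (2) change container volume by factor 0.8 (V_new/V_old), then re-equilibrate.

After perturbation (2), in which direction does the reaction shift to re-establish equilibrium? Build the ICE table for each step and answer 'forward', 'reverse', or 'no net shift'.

Q₀ = 3.189 vs Keq = 0.01882 ⇒ Q>K, reverse
Step 1:
                    C           M           E
  I            0.2866      0.1654     0.01843
  C           0.02468     0.02468    -0.01646
  E            0.3113      0.1901    0.001975
  solve Keq expr → x = -0.008228; check Q = 0.01882
Then add 0.03444 M of E.
Step 2:
                    C           M           E
  I            0.3113      0.1901     0.03641
  C            0.0494      0.0494    -0.03293
  E            0.3607      0.2395    0.003483
  solve Keq expr → x = -0.01647; check Q = 0.01882
Then change container volume by factor 0.8 (V_new/V_old).
Step 3:
                    C           M           E
  I            0.4509      0.2994    0.004353
  C         -0.003388   -0.003388    0.002258
  E            0.4475       0.296    0.006612
  solve Keq expr → x = 0.001129; check Q = 0.01882

Direction: forward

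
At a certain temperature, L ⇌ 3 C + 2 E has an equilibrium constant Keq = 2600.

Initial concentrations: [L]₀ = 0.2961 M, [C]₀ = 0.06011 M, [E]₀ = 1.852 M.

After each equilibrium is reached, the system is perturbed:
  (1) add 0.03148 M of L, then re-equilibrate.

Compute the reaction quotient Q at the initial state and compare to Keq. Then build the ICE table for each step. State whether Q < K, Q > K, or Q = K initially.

Q₀ = 0.002516; Q < K (proceeds forward)

Q₀ = 0.002516 vs Keq = 2600 ⇒ Q<K, forward
Step 1:
                   L          C          E
  Initial     0.2961    0.06011      1.852
  Change     -0.2942     0.8825     0.5884
  Equil     0.001919     0.9427       2.44
  solve Keq expr → x = 0.2942; check Q = 2600
Then add 0.03148 M of L.
Step 2:
                   L          C          E
  Initial     0.0334     0.9427       2.44
  Change    -0.03073    0.09219    0.06146
  Equil     0.002668      1.035      2.502
  solve Keq expr → x = 0.03073; check Q = 2600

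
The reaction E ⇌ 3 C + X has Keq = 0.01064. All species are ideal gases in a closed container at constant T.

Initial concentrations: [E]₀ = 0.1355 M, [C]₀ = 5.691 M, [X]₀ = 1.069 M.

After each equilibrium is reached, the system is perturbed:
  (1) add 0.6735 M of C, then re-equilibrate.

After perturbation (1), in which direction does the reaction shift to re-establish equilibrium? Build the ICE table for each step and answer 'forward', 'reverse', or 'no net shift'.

Direction: reverse

Q₀ = 1454 vs Keq = 0.01064 ⇒ Q>K, reverse
Step 1:
                    E           C           X
  init         0.1355       5.691       1.069
  Δ             1.068      -3.205      -1.068
  eq            1.204       2.486  8.3307e-04
  solve Keq expr → x = -1.068; check Q = 0.01064
Then add 0.6735 M of C.
Step 2:
                    E           C           X
  init          1.204        3.16  8.3307e-04
  Δ        4.2657e-04    -0.00128 -4.2657e-04
  eq            1.204       3.159  4.0651e-04
  solve Keq expr → x = -4.2657e-04; check Q = 0.01064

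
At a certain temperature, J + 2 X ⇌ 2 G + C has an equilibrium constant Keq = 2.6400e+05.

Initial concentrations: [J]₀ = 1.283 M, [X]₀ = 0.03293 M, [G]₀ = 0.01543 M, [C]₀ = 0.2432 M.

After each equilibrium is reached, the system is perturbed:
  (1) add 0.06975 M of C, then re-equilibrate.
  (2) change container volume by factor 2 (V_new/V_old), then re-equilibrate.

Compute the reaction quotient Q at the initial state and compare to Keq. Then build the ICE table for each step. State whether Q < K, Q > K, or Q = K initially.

Q₀ = 0.04162 vs Keq = 2.6400e+05 ⇒ Q<K, forward
Step 1:
                   J          X          G          C
  I            1.283    0.03293    0.01543     0.2432
  C         -0.01644   -0.03289    0.03289    0.01644
  E            1.267 4.2577e-05    0.04832     0.2596
  solve Keq expr → x = 0.01644; check Q = 2.6400e+05
Then add 0.06975 M of C.
Step 2:
                   J          X          G          C
  I            1.267 4.2577e-05    0.04832     0.3294
  C       2.6868e-06 5.3736e-06 -5.3736e-06 -2.6868e-06
  E            1.267 4.7951e-05    0.04831     0.3294
  solve Keq expr → x = -2.6868e-06; check Q = 2.6400e+05
Then change container volume by factor 2 (V_new/V_old).
Step 3:
                   J          X          G          C
  I           0.6333 2.3975e-05    0.02416     0.1647
  C                0          0          0          0
  E           0.6333 2.3975e-05    0.02416     0.1647
  solve Keq expr → x = 0; check Q = 2.6400e+05

Q₀ = 0.04162; Q < K (proceeds forward)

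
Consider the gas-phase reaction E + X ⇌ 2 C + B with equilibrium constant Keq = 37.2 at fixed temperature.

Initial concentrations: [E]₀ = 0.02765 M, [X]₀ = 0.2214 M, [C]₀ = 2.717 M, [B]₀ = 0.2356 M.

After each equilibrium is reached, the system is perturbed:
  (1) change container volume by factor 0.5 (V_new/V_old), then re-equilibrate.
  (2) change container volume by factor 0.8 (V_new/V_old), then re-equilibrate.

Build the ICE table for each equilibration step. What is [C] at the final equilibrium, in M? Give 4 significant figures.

[C]_eq = 6.207 M

Q₀ = 284.1 vs Keq = 37.2 ⇒ Q>K, reverse
Step 1:
                  E         X         C         B
  I         0.02765    0.2214     2.717    0.2356
  C          0.0718    0.0718   -0.1436   -0.0718
  E         0.09945    0.2932     2.573    0.1638
  solve Keq expr → x = -0.0718; check Q = 37.2
Then change container volume by factor 0.5 (V_new/V_old).
Step 2:
                  E         X         C         B
  I          0.1989    0.5864     5.147    0.3276
  C         0.06832   0.06832   -0.1366  -0.06832
  E          0.2672    0.6547      5.01    0.2593
  solve Keq expr → x = -0.06832; check Q = 37.2
Then change container volume by factor 0.8 (V_new/V_old).
Step 3:
                  E         X         C         B
  I           0.334    0.8184     6.263    0.3241
  C         0.02809   0.02809  -0.05617  -0.02809
  E          0.3621    0.8465     6.207     0.296
  solve Keq expr → x = -0.02809; check Q = 37.2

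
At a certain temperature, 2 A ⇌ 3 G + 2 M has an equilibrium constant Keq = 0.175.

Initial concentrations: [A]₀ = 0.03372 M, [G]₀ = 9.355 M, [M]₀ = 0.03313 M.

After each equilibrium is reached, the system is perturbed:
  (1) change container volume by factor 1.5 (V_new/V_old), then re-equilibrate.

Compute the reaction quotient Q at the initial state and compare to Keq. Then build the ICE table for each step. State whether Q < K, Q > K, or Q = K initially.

Q₀ = 790.3; Q > K (proceeds reverse)

Q₀ = 790.3 vs Keq = 0.175 ⇒ Q>K, reverse
Step 1:
                  A         G         M
  Initial   0.03372     9.355   0.03313
  Change    0.03216  -0.04824  -0.03216
  Equil     0.06588     9.307 9.7067e-04
  solve Keq expr → x = -0.01608; check Q = 0.175
Then change container volume by factor 1.5 (V_new/V_old).
Step 2:
                  A         G         M
  Initial   0.04392     6.205 6.4711e-04
  Change  -5.2721e-04 7.9082e-04 5.2721e-04
  Equil     0.04339     6.205  0.001174
  solve Keq expr → x = 2.6361e-04; check Q = 0.175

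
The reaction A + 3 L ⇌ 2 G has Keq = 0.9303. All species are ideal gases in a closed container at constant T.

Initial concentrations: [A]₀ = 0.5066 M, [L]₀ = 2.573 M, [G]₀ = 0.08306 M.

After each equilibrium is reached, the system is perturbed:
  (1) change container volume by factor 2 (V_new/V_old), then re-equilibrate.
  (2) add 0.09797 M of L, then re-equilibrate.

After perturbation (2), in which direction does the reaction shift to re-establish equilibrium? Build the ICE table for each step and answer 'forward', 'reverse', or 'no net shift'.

Q₀ = 7.9946e-04 vs Keq = 0.9303 ⇒ Q<K, forward
Step 1:
                    A           L           G
  Initial      0.5066       2.573     0.08306
  Change      -0.3398      -1.019      0.6796
  Equil        0.1668       1.554      0.7627
  solve Keq expr → x = 0.3398; check Q = 0.9303
Then change container volume by factor 2 (V_new/V_old).
Step 2:
                    A           L           G
  Initial     0.08339      0.7768      0.3814
  Change      0.04295      0.1288     -0.0859
  Equil        0.1263      0.9056      0.2955
  solve Keq expr → x = -0.04295; check Q = 0.9303
Then add 0.09797 M of L.
Step 3:
                    A           L           G
  Initial      0.1263       1.004      0.2955
  Change     -0.01012    -0.03036     0.02024
  Equil        0.1162      0.9732      0.3157
  solve Keq expr → x = 0.01012; check Q = 0.9303

Direction: forward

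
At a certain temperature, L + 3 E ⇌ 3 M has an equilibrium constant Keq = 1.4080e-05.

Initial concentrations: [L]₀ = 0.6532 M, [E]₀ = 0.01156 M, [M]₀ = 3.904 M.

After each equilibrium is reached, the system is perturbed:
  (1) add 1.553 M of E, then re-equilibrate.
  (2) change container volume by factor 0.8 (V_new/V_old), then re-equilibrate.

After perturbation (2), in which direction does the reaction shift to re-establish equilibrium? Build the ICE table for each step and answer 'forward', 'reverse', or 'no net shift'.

Q₀ = 5.8967e+07 vs Keq = 1.4080e-05 ⇒ Q>K, reverse
Step 1:
                   L          E          M
  init        0.6532    0.01156      3.904
  Δ            1.263       3.79      -3.79
  eq           1.917      3.802      0.114
  solve Keq expr → x = -1.263; check Q = 1.4080e-05
Then add 1.553 M of E.
Step 2:
                   L          E          M
  init         1.917      5.355      0.114
  Δ         -0.01494   -0.04482    0.04482
  eq           1.902       5.31     0.1588
  solve Keq expr → x = 0.01494; check Q = 1.4080e-05
Then change container volume by factor 0.8 (V_new/V_old).
Step 3:
                   L          E          M
  init         2.377      6.637     0.1986
  Δ        -0.004904   -0.01471    0.01471
  eq           2.372      6.622     0.2133
  solve Keq expr → x = 0.004904; check Q = 1.4080e-05

Direction: forward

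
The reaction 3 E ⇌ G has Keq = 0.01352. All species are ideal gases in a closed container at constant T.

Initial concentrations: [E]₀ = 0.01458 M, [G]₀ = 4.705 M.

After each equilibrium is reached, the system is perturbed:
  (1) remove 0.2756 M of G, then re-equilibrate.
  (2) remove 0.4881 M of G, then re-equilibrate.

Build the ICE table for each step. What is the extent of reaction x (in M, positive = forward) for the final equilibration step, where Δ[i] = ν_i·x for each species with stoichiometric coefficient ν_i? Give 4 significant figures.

Q₀ = 1.5181e+06 vs Keq = 0.01352 ⇒ Q>K, reverse
Step 1:
                    E           G
  init        0.01458       4.705
  Δ             5.866      -1.955
  eq            5.881        2.75
  solve Keq expr → x = -1.955; check Q = 0.01352
Then remove 0.2756 M of G.
Step 2:
                    E           G
  init          5.881       2.474
  Δ           -0.1623     0.05411
  eq            5.718       2.528
  solve Keq expr → x = 0.05411; check Q = 0.01352
Then remove 0.4881 M of G.
Step 3:
                    E           G
  init          5.718        2.04
  Δ            -0.307      0.1023
  eq            5.411       2.142
  solve Keq expr → x = 0.1023; check Q = 0.01352

x = 0.1023 M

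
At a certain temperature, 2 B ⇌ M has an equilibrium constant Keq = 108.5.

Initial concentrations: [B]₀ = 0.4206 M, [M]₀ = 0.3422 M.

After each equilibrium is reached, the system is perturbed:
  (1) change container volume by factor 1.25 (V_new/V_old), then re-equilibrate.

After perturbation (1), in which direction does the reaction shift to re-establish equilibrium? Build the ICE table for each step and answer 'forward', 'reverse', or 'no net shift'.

Q₀ = 1.934 vs Keq = 108.5 ⇒ Q<K, forward
Step 1:
                    B           M
  init         0.4206      0.3422
  Δ           -0.3515      0.1758
  eq          0.06909       0.518
  solve Keq expr → x = 0.1758; check Q = 108.5
Then change container volume by factor 1.25 (V_new/V_old).
Step 2:
                    B           M
  init        0.05527      0.4144
  Δ          0.006289   -0.003145
  eq          0.06156      0.4112
  solve Keq expr → x = -0.003145; check Q = 108.5

Direction: reverse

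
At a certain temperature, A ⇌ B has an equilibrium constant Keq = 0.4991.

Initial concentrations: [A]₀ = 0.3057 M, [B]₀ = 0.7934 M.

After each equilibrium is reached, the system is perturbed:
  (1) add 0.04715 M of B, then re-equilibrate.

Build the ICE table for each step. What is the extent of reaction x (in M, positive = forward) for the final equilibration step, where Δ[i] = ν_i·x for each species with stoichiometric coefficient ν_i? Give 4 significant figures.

Q₀ = 2.595 vs Keq = 0.4991 ⇒ Q>K, reverse
Step 1:
                  A         B
  I          0.3057    0.7934
  C          0.4275   -0.4275
  E          0.7332    0.3659
  solve Keq expr → x = -0.4275; check Q = 0.4991
Then add 0.04715 M of B.
Step 2:
                  A         B
  I          0.7332    0.4131
  C         0.03145  -0.03145
  E          0.7646    0.3816
  solve Keq expr → x = -0.03145; check Q = 0.4991

x = -0.03145 M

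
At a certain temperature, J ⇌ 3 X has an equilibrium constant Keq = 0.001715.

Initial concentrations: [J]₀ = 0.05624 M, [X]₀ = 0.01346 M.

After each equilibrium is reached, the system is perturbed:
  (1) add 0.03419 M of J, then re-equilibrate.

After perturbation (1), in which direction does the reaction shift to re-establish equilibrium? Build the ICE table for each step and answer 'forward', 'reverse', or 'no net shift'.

Q₀ = 4.3360e-05 vs Keq = 0.001715 ⇒ Q<K, forward
Step 1:
                   J          X
  Initial    0.05624    0.01346
  Change    -0.00985    0.02955
  Equil      0.04639    0.04301
  solve Keq expr → x = 0.00985; check Q = 0.001715
Then add 0.03419 M of J.
Step 2:
                   J          X
  Initial    0.08058    0.04301
  Change   -0.002702   0.008107
  Equil      0.07788    0.05112
  solve Keq expr → x = 0.002702; check Q = 0.001715

Direction: forward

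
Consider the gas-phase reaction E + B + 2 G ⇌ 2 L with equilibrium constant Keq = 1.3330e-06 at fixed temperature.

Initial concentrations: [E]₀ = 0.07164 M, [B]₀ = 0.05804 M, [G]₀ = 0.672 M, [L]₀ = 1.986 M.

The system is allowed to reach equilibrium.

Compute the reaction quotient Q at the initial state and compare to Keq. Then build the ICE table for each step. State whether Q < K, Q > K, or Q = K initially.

Q₀ = 2101; Q > K (proceeds reverse)

Q₀ = 2101 vs Keq = 1.3330e-06 ⇒ Q>K, reverse
Step 1:
                   E          B          G          L
  Initial    0.07164    0.05804      0.672      1.986
  Change      0.9914     0.9914      1.983     -1.983
  Equil        1.063      1.049      2.655   0.003237
  solve Keq expr → x = -0.9914; check Q = 1.3330e-06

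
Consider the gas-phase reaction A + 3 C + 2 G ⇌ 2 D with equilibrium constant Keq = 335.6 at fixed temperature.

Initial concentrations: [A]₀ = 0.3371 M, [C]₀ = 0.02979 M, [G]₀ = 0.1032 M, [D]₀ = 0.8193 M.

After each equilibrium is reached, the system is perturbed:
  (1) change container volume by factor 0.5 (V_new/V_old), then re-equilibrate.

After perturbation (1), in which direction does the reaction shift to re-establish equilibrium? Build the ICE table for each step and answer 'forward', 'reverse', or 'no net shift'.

Q₀ = 7.0722e+06 vs Keq = 335.6 ⇒ Q>K, reverse
Step 1:
                   A          C          G          D
  init        0.3371    0.02979     0.1032     0.8193
  Δ          0.09536     0.2861     0.1907    -0.1907
  eq          0.4325     0.3159     0.2939     0.6286
  solve Keq expr → x = -0.09536; check Q = 335.6
Then change container volume by factor 0.5 (V_new/V_old).
Step 2:
                   A          C          G          D
  init        0.8649     0.6317     0.5878      1.257
  Δ         -0.08977    -0.2693    -0.1795     0.1795
  eq          0.7751     0.3624     0.4083      1.437
  solve Keq expr → x = 0.08977; check Q = 335.6

Direction: forward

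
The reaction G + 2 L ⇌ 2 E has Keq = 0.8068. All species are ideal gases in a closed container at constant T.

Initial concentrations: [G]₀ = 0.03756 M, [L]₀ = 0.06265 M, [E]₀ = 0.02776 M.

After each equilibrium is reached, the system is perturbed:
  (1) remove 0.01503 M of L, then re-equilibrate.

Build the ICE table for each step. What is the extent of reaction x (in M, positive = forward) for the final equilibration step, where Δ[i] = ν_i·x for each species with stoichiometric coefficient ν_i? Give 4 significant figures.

x = -0.001131 M

Q₀ = 5.227 vs Keq = 0.8068 ⇒ Q>K, reverse
Step 1:
                  G         L         E
  Initial   0.03756   0.06265   0.02776
  Change   0.006696   0.01339  -0.01339
  Equil     0.04426   0.07604   0.01437
  solve Keq expr → x = -0.006696; check Q = 0.8068
Then remove 0.01503 M of L.
Step 2:
                  G         L         E
  Initial   0.04426   0.06101   0.01437
  Change   0.001131  0.002261 -0.002261
  Equil     0.04539   0.06327   0.01211
  solve Keq expr → x = -0.001131; check Q = 0.8068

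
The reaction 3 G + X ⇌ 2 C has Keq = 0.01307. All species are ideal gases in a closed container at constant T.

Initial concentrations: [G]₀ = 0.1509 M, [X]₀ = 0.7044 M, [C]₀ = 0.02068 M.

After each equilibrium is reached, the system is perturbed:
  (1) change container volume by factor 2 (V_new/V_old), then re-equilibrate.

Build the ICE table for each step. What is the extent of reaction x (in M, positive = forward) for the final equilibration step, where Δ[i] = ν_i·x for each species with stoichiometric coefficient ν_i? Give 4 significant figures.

Q₀ = 0.1767 vs Keq = 0.01307 ⇒ Q>K, reverse
Step 1:
                   G          X          C
  init        0.1509     0.7044    0.02068
  Δ          0.02074   0.006912   -0.01382
  eq          0.1716     0.7113   0.006856
  solve Keq expr → x = -0.006912; check Q = 0.01307
Then change container volume by factor 2 (V_new/V_old).
Step 2:
                   G          X          C
  init       0.08582     0.3557   0.003428
  Δ         0.002457 8.1892e-04  -0.001638
  eq         0.08827     0.3565    0.00179
  solve Keq expr → x = -8.1892e-04; check Q = 0.01307

x = -8.1892e-04 M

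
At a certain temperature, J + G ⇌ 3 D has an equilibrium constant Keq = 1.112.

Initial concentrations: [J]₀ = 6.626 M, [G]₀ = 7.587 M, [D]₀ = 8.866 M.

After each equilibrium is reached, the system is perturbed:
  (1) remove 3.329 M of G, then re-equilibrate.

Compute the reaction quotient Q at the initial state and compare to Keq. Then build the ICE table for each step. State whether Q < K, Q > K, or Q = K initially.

Q₀ = 13.86; Q > K (proceeds reverse)

Q₀ = 13.86 vs Keq = 1.112 ⇒ Q>K, reverse
Step 1:
                  J         G         D
  I           6.626     7.587     8.866
  C           1.506     1.506    -4.518
  E           8.132     9.093     4.348
  solve Keq expr → x = -1.506; check Q = 1.112
Then remove 3.329 M of G.
Step 2:
                  J         G         D
  I           8.132     5.764     4.348
  C          0.1821    0.1821   -0.5462
  E           8.314     5.946     3.802
  solve Keq expr → x = -0.1821; check Q = 1.112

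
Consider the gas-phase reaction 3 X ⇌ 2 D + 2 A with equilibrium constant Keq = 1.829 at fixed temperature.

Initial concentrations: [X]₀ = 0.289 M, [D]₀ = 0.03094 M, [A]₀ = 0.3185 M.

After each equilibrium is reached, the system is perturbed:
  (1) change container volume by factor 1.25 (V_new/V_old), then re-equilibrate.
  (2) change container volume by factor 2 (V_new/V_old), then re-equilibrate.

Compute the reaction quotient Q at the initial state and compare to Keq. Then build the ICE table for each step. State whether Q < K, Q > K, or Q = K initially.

Q₀ = 0.004023 vs Keq = 1.829 ⇒ Q<K, forward
Step 1:
                    X           D           A
  I             0.289     0.03094      0.3185
  C           -0.1638      0.1092      0.1092
  E            0.1252      0.1401      0.4277
  solve Keq expr → x = 0.05459; check Q = 1.829
Then change container volume by factor 1.25 (V_new/V_old).
Step 2:
                    X           D           A
  I            0.1002      0.1121      0.3421
  C          -0.00482    0.003213    0.003213
  E           0.09536      0.1153      0.3454
  solve Keq expr → x = 0.001607; check Q = 1.829
Then change container volume by factor 2 (V_new/V_old).
Step 3:
                    X           D           A
  I           0.04768     0.05766      0.1727
  C         -0.007076    0.004717    0.004717
  E            0.0406     0.06237      0.1774
  solve Keq expr → x = 0.002359; check Q = 1.829

Q₀ = 0.004023; Q < K (proceeds forward)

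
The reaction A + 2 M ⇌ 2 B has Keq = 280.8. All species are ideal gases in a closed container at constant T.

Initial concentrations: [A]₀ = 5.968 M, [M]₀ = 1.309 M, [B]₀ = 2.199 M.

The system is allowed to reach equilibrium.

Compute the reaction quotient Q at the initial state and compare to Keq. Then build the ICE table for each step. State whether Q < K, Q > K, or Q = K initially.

Q₀ = 0.4729; Q < K (proceeds forward)

Q₀ = 0.4729 vs Keq = 280.8 ⇒ Q<K, forward
Step 1:
                    A           M           B
  init          5.968       1.309       2.199
  Δ           -0.6104      -1.221       1.221
  eq            5.358     0.08817        3.42
  solve Keq expr → x = 0.6104; check Q = 280.8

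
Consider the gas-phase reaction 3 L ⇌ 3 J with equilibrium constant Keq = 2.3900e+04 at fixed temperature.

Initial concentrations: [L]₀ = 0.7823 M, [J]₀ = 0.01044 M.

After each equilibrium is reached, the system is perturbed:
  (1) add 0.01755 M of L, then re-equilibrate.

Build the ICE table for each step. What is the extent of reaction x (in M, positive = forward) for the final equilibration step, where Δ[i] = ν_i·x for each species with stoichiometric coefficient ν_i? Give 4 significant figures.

x = 0.005654 M

Q₀ = 2.3767e-06 vs Keq = 2.3900e+04 ⇒ Q<K, forward
Step 1:
                   L          J
  I           0.7823    0.01044
  C          -0.7557     0.7557
  E           0.0266     0.7661
  solve Keq expr → x = 0.2519; check Q = 2.3900e+04
Then add 0.01755 M of L.
Step 2:
                   L          J
  I          0.04415     0.7661
  C         -0.01696    0.01696
  E          0.02719     0.7831
  solve Keq expr → x = 0.005654; check Q = 2.3900e+04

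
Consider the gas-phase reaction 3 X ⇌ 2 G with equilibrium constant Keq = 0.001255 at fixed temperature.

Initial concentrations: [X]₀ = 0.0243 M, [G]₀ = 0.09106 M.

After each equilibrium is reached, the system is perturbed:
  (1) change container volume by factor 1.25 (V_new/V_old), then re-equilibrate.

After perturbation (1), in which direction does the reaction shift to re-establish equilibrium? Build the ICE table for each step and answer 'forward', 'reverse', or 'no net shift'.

Direction: reverse

Q₀ = 577.9 vs Keq = 0.001255 ⇒ Q>K, reverse
Step 1:
                    X           G
  I            0.0243     0.09106
  C            0.1333    -0.08884
  E            0.1576    0.002216
  solve Keq expr → x = -0.04442; check Q = 0.001255
Then change container volume by factor 1.25 (V_new/V_old).
Step 2:
                    X           G
  I            0.1261    0.001773
  C        2.7298e-04 -1.8198e-04
  E            0.1263    0.001591
  solve Keq expr → x = -9.0992e-05; check Q = 0.001255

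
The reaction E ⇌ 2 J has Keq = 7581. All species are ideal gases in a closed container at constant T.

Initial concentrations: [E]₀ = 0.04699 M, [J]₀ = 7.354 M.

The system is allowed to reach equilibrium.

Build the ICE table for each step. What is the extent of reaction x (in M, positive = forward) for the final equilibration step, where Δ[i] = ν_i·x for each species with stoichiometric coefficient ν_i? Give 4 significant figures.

x = 0.0397 M

Q₀ = 1151 vs Keq = 7581 ⇒ Q<K, forward
Step 1:
                   E          J
  I          0.04699      7.354
  C          -0.0397     0.0794
  E         0.007289      7.433
  solve Keq expr → x = 0.0397; check Q = 7581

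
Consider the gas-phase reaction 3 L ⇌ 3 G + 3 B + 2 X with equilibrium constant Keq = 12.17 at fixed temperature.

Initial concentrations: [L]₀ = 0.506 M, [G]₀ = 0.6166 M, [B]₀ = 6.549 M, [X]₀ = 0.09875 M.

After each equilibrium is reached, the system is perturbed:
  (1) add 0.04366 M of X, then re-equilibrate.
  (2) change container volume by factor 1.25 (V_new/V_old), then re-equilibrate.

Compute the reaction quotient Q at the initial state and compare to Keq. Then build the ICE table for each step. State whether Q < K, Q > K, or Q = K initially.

Q₀ = 4.956; Q < K (proceeds forward)

Q₀ = 4.956 vs Keq = 12.17 ⇒ Q<K, forward
Step 1:
                    L           G           B           X
  init          0.506      0.6166       6.549     0.09875
  Δ          -0.03848     0.03848     0.03848     0.02565
  eq           0.4675      0.6551       6.587      0.1244
  solve Keq expr → x = 0.01283; check Q = 12.17
Then add 0.04366 M of X.
Step 2:
                    L           G           B           X
  init         0.4675      0.6551       6.587      0.1681
  Δ           0.03036    -0.03036    -0.03036    -0.02024
  eq           0.4979      0.6247       6.557      0.1478
  solve Keq expr → x = -0.01012; check Q = 12.17
Then change container volume by factor 1.25 (V_new/V_old).
Step 3:
                    L           G           B           X
  init         0.3983      0.4998       5.246      0.1183
  Δ          -0.04583     0.04583     0.04583     0.03056
  eq           0.3525      0.5456       5.292      0.1488
  solve Keq expr → x = 0.01528; check Q = 12.17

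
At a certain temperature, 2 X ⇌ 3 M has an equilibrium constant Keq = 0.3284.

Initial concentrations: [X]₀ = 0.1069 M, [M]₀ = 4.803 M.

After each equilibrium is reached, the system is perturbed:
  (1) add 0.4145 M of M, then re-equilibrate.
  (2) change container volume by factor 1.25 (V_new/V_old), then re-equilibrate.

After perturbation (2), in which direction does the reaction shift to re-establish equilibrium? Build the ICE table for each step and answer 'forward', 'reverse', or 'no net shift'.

Q₀ = 9696 vs Keq = 0.3284 ⇒ Q>K, reverse
Step 1:
                    X           M
  I            0.1069       4.803
  C             2.362      -3.543
  E             2.469        1.26
  solve Keq expr → x = -1.181; check Q = 0.3284
Then add 0.4145 M of M.
Step 2:
                    X           M
  I             2.469       1.675
  C            0.2258     -0.3388
  E             2.695       1.336
  solve Keq expr → x = -0.1129; check Q = 0.3284
Then change container volume by factor 1.25 (V_new/V_old).
Step 3:
                    X           M
  I             2.156       1.069
  C          -0.04443     0.06665
  E             2.111       1.135
  solve Keq expr → x = 0.02222; check Q = 0.3284

Direction: forward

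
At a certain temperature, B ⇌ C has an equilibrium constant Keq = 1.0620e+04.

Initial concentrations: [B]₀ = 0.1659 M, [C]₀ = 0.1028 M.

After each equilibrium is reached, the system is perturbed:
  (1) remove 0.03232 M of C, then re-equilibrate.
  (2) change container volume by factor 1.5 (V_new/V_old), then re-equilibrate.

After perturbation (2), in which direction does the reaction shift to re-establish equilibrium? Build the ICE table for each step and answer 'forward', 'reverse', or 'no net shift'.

Q₀ = 0.6197 vs Keq = 1.0620e+04 ⇒ Q<K, forward
Step 1:
                    B           C
  Initial      0.1659      0.1028
  Change      -0.1659      0.1659
  Equil    2.5299e-05      0.2687
  solve Keq expr → x = 0.1659; check Q = 1.0620e+04
Then remove 0.03232 M of C.
Step 2:
                    B           C
  Initial  2.5299e-05      0.2364
  Change  -3.0430e-06  3.0430e-06
  Equil    2.2256e-05      0.2364
  solve Keq expr → x = 3.0430e-06; check Q = 1.0620e+04
Then change container volume by factor 1.5 (V_new/V_old).
Step 3:
                    B           C
  Initial  1.4837e-05      0.1576
  Change            0           0
  Equil    1.4837e-05      0.1576
  solve Keq expr → x = 0; check Q = 1.0620e+04

Direction: no net shift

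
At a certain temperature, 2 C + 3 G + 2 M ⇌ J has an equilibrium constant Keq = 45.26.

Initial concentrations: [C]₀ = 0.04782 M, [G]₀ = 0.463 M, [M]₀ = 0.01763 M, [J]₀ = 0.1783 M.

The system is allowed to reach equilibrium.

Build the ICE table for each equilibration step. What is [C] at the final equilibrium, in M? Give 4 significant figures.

Q₀ = 2.5275e+06 vs Keq = 45.26 ⇒ Q>K, reverse
Step 1:
                  C         G         M         J
  init      0.04782     0.463   0.01763    0.1783
  Δ          0.2099    0.3149    0.2099    -0.105
  eq         0.2578    0.7779    0.2276   0.07333
  solve Keq expr → x = -0.105; check Q = 45.26

[C]_eq = 0.2578 M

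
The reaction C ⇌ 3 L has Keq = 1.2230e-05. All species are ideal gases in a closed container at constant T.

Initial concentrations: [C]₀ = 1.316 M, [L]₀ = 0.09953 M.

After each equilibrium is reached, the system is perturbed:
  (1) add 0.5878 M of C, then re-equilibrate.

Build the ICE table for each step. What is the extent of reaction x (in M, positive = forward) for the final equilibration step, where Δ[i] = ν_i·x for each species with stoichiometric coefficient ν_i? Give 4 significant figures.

Q₀ = 7.4921e-04 vs Keq = 1.2230e-05 ⇒ Q>K, reverse
Step 1:
                   C          L
  I            1.316    0.09953
  C          0.02471   -0.07412
  E            1.341    0.02541
  solve Keq expr → x = -0.02471; check Q = 1.2230e-05
Then add 0.5878 M of C.
Step 2:
                   C          L
  I            1.929    0.02541
  C        -0.001089   0.003268
  E            1.927    0.02867
  solve Keq expr → x = 0.001089; check Q = 1.2230e-05

x = 0.001089 M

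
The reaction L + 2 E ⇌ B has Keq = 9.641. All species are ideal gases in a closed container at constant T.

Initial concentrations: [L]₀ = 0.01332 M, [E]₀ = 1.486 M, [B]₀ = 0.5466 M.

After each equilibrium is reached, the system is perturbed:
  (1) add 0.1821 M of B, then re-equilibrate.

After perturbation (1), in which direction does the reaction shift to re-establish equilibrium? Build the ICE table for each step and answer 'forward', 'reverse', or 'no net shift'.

Direction: reverse

Q₀ = 18.58 vs Keq = 9.641 ⇒ Q>K, reverse
Step 1:
                   L          E          B
  Initial    0.01332      1.486     0.5466
  Change      0.0111     0.0222    -0.0111
  Equil      0.02442      1.508     0.5355
  solve Keq expr → x = -0.0111; check Q = 9.641
Then add 0.1821 M of B.
Step 2:
                   L          E          B
  Initial    0.02442      1.508     0.7176
  Change    0.007347    0.01469  -0.007347
  Equil      0.03177      1.523     0.7103
  solve Keq expr → x = -0.007347; check Q = 9.641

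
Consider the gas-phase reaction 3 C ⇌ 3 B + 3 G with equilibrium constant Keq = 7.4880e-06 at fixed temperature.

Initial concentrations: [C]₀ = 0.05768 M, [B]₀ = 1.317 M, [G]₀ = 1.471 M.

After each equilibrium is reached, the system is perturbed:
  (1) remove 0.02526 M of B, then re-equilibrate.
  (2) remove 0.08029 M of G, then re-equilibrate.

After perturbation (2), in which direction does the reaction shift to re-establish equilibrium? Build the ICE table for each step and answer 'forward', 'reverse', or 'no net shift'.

Direction: forward

Q₀ = 3.7890e+04 vs Keq = 7.4880e-06 ⇒ Q>K, reverse
Step 1:
                  C         B         G
  init      0.05768     1.317     1.471
  Δ           1.218    -1.218    -1.218
  eq          1.276   0.09876    0.2528
  solve Keq expr → x = -0.4061; check Q = 7.4880e-06
Then remove 0.02526 M of B.
Step 2:
                  C         B         G
  init        1.276    0.0735    0.2528
  Δ        -0.01757   0.01757   0.01757
  eq          1.258   0.09107    0.2703
  solve Keq expr → x = 0.005857; check Q = 7.4880e-06
Then remove 0.08029 M of G.
Step 3:
                  C         B         G
  init        1.258   0.09107      0.19
  Δ        -0.02262   0.02262   0.02262
  eq          1.236    0.1137    0.2127
  solve Keq expr → x = 0.007539; check Q = 7.4880e-06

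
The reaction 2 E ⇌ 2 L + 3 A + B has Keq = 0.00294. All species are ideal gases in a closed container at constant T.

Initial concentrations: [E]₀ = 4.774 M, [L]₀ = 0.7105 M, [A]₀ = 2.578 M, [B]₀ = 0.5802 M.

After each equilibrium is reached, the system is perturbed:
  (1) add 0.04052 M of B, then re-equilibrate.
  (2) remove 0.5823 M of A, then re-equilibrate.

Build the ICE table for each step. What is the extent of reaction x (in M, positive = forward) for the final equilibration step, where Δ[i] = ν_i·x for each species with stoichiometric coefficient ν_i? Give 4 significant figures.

x = 0.04278 M

Q₀ = 0.2202 vs Keq = 0.00294 ⇒ Q>K, reverse
Step 1:
                   E          L          A          B
  init         4.774     0.7105      2.578     0.5802
  Δ           0.5063    -0.5063    -0.7595    -0.2532
  eq            5.28     0.2042      1.818      0.327
  solve Keq expr → x = -0.2532; check Q = 0.00294
Then add 0.04052 M of B.
Step 2:
                   E          L          A          B
  init          5.28     0.2042      1.818     0.3676
  Δ          0.00821   -0.00821   -0.01231  -0.004105
  eq           5.289      0.196      1.806     0.3634
  solve Keq expr → x = -0.004105; check Q = 0.00294
Then remove 0.5823 M of A.
Step 3:
                   E          L          A          B
  init         5.289      0.196      1.224     0.3634
  Δ         -0.08555    0.08555     0.1283    0.04278
  eq           5.203     0.2815      1.352     0.4062
  solve Keq expr → x = 0.04278; check Q = 0.00294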